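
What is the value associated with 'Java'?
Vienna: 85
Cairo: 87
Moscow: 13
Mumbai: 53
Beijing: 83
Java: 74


Looking up key 'Java'
Value: 74

74


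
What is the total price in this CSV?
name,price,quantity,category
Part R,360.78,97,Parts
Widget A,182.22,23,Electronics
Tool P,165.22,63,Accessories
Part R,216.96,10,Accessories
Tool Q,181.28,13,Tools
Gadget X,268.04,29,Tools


Computing total price:
Values: [360.78, 182.22, 165.22, 216.96, 181.28, 268.04]
Sum = 1374.50

1374.50


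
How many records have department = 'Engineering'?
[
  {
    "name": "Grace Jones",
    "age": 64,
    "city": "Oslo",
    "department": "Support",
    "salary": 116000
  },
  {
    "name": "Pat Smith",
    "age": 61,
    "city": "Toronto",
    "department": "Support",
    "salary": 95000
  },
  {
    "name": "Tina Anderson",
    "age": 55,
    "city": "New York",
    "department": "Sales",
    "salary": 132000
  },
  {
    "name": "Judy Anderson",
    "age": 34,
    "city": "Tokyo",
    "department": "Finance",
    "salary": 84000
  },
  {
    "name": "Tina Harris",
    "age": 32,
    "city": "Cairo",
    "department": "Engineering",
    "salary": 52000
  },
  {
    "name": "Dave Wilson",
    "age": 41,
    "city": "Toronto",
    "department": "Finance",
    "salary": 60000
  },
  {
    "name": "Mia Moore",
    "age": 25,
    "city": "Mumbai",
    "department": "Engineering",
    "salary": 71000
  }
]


Data: 7 records
Condition: department = 'Engineering'

Checking each record:
  Grace Jones: Support
  Pat Smith: Support
  Tina Anderson: Sales
  Judy Anderson: Finance
  Tina Harris: Engineering MATCH
  Dave Wilson: Finance
  Mia Moore: Engineering MATCH

Count: 2

2


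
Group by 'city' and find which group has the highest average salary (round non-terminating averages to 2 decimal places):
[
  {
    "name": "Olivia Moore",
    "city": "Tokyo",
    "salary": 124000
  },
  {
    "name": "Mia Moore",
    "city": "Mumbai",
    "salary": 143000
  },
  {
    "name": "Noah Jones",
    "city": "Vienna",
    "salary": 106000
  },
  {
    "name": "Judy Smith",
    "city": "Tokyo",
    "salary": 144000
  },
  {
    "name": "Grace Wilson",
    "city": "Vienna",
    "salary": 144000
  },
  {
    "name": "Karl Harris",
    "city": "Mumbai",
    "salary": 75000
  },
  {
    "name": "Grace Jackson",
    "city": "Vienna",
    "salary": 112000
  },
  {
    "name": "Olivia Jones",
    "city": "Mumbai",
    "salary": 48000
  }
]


Group by: city

Groups:
  Mumbai: 3 people, avg salary = 266000/3 ≈ $88666.67
  Tokyo: 2 people, avg salary = 268000/2 = $134000
  Vienna: 3 people, avg salary = 362000/3 ≈ $120666.67

Highest average salary: Tokyo ($134000)

Tokyo ($134000)


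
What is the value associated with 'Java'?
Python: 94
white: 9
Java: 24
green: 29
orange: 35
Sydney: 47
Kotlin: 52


Looking up key 'Java'
Value: 24

24


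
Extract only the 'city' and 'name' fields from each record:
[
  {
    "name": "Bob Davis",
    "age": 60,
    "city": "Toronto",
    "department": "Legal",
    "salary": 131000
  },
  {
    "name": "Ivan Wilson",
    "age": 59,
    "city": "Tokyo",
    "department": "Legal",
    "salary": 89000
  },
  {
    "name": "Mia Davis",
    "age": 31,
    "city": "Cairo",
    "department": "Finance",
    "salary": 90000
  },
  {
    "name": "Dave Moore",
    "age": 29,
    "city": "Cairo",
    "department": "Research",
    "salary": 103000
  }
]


Original: 4 records with fields: name, age, city, department, salary
Keep: ['city', 'name']
Drop: ['age', 'department', 'salary']
Result: 4 records, 2 fields each

[
  {
    "city": "Toronto",
    "name": "Bob Davis"
  },
  {
    "city": "Tokyo",
    "name": "Ivan Wilson"
  },
  {
    "city": "Cairo",
    "name": "Mia Davis"
  },
  {
    "city": "Cairo",
    "name": "Dave Moore"
  }
]


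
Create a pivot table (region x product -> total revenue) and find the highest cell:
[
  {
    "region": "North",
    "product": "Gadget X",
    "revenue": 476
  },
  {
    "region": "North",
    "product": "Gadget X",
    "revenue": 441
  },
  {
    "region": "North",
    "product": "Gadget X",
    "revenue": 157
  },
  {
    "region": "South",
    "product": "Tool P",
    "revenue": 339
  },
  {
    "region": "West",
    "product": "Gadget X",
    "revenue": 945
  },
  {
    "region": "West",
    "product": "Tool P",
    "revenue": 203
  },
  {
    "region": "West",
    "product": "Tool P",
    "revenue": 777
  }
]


Pivot: region (rows) x product (columns) -> total revenue

     Gadget X      Tool P      
North         1074             0  
South            0           339  
West           945           980  

Highest: North / Gadget X = $1074

North / Gadget X = $1074


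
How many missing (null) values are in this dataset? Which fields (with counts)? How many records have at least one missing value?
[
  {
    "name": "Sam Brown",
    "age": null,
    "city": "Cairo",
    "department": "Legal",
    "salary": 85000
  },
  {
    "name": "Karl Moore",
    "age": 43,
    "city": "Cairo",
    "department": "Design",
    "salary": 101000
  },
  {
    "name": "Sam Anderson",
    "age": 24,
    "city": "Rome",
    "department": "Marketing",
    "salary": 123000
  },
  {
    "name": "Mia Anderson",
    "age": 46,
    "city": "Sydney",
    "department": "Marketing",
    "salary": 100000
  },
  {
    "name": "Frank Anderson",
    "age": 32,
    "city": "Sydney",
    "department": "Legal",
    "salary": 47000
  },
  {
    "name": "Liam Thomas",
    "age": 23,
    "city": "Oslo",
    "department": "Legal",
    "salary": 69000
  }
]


Checking for missing (null) values in 6 records:

  Sam Brown: age
  Karl Moore: complete
  Sam Anderson: complete
  Mia Anderson: complete
  Frank Anderson: complete
  Liam Thomas: complete

Per field:
  name: 0 missing
  age: 1 missing
  city: 0 missing
  department: 0 missing
  salary: 0 missing

Total missing values: 1
Records with any missing: 1

1 missing values (age: 1); 1 incomplete records


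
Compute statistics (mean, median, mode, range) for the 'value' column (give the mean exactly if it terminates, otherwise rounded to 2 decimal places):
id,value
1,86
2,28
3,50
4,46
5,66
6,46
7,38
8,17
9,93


Data: [86, 28, 50, 46, 66, 46, 38, 17, 93]
Count: 9
Sum: 470
Mean: 470/9 ≈ 52.22 (rounded to 2 decimal places)
Sorted: [17, 28, 38, 46, 46, 50, 66, 86, 93]
Median: 46.0
Mode: 46 (2 times)
Range: 93 - 17 = 76
Min: 17, Max: 93

mean≈52.22, median=46.0, mode=46, range=76


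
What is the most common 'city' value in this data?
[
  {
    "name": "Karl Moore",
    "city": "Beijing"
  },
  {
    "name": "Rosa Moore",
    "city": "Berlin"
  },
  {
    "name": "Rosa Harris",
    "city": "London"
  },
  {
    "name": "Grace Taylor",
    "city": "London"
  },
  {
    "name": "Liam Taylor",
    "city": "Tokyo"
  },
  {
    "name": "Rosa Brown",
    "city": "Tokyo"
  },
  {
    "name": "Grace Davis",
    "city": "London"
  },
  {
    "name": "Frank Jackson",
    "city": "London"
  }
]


Counting 'city' values across 8 records:

  London: 4 ####
  Tokyo: 2 ##
  Beijing: 1 #
  Berlin: 1 #

Most common: London (4 times)

London (4 times)


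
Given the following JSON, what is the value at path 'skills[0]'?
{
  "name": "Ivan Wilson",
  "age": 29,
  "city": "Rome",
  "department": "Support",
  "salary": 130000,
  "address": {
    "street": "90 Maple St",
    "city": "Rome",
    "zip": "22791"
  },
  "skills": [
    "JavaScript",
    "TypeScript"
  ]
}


Query: skills[0]
Path: skills -> first element
Value: JavaScript

JavaScript


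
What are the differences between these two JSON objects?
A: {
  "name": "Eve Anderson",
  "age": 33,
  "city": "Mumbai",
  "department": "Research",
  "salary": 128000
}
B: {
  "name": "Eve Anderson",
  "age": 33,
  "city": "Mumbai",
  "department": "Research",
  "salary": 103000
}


Comparing each field (in key order):
  name: same
  age: same
  city: same
  department: same
  salary: DIFFERENT
Differences:
  salary: 128000 -> 103000

1 field(s) changed

1 change: salary


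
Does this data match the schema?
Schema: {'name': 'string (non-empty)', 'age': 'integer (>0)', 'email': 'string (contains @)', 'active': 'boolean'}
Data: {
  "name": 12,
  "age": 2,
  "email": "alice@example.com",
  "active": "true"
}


Validating each field against schema:
  name: FAIL (12 is not a string)
  age: OK (positive integer)
  email: OK (string with @)
  active: FAIL ("true" is not a boolean)

Result: INVALID (2 errors: name, active)

INVALID (2 errors: name, active)


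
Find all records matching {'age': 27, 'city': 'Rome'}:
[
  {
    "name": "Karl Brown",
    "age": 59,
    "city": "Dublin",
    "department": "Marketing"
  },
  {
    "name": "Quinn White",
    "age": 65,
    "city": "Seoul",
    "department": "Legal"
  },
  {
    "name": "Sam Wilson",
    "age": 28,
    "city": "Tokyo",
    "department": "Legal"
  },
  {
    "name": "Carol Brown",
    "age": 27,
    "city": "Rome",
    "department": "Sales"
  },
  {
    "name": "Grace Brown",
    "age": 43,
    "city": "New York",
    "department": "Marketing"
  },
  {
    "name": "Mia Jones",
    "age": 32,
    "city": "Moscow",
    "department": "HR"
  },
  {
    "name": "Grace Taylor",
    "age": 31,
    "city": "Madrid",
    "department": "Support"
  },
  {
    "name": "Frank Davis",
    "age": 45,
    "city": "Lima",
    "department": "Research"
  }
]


Search criteria: {'age': 27, 'city': 'Rome'}

Checking 8 records:
  Karl Brown: {age: 59, city: Dublin}
  Quinn White: {age: 65, city: Seoul}
  Sam Wilson: {age: 28, city: Tokyo}
  Carol Brown: {age: 27, city: Rome} <-- MATCH
  Grace Brown: {age: 43, city: New York}
  Mia Jones: {age: 32, city: Moscow}
  Grace Taylor: {age: 31, city: Madrid}
  Frank Davis: {age: 45, city: Lima}

Matches: ["Carol Brown"]

["Carol Brown"]


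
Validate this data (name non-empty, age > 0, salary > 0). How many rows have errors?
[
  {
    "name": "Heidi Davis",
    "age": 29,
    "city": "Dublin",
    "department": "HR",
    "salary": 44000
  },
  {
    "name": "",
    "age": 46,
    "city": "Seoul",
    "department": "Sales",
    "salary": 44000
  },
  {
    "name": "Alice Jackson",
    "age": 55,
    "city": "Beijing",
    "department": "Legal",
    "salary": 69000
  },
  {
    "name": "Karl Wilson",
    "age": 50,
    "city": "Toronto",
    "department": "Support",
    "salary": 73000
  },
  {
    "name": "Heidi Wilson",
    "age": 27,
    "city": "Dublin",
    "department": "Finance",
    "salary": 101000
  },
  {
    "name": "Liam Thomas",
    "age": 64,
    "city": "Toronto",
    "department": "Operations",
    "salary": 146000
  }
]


Validating 6 records:
Rules: name non-empty, age > 0, salary > 0

  Row 1 (Heidi Davis): OK
  Row 2 (???): empty name
  Row 3 (Alice Jackson): OK
  Row 4 (Karl Wilson): OK
  Row 5 (Heidi Wilson): OK
  Row 6 (Liam Thomas): OK

Total errors: 1

1 errors


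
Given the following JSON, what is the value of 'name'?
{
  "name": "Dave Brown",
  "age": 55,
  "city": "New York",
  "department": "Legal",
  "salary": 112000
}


Looking up field 'name'
Value: Dave Brown

Dave Brown


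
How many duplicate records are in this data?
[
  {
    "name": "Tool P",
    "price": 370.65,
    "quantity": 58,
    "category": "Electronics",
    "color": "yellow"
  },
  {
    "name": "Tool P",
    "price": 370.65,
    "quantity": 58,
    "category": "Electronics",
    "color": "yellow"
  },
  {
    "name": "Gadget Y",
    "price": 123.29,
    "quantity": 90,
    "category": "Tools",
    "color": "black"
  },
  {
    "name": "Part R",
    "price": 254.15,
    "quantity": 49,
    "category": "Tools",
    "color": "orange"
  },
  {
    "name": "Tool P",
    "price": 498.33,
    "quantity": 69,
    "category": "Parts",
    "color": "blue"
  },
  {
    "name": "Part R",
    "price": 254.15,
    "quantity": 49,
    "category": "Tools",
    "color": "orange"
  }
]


Checking 6 records for duplicates:

  Row 1: Tool P ($370.65, qty 58)
  Row 2: Tool P ($370.65, qty 58) <-- DUPLICATE
  Row 3: Gadget Y ($123.29, qty 90)
  Row 4: Part R ($254.15, qty 49)
  Row 5: Tool P ($498.33, qty 69)
  Row 6: Part R ($254.15, qty 49) <-- DUPLICATE

Duplicates found: 2
Unique records: 4

2 duplicates, 4 unique


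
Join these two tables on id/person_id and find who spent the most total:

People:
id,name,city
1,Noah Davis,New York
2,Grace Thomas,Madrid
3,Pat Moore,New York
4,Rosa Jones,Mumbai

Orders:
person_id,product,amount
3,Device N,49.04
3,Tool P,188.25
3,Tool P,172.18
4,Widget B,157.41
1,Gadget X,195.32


Join on: people.id = orders.person_id

Joined rows:
  Pat Moore (New York) bought Device N for $49.04
  Pat Moore (New York) bought Tool P for $188.25
  Pat Moore (New York) bought Tool P for $172.18
  Rosa Jones (Mumbai) bought Widget B for $157.41
  Noah Davis (New York) bought Gadget X for $195.32

Total per person:
  Pat Moore: $409.47
  Noah Davis: $195.32
  Rosa Jones: $157.41

Top spender: Pat Moore ($409.47)

Pat Moore ($409.47)


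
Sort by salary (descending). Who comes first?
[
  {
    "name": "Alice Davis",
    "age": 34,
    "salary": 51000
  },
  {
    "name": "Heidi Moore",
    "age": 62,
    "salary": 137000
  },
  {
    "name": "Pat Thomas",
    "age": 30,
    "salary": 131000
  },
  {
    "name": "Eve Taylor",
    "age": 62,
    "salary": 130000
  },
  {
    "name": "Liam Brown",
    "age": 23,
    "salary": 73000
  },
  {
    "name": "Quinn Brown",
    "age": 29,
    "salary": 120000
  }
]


Sort by: salary (descending)

Sorted order:
  1. Heidi Moore (salary = 137000)
  2. Pat Thomas (salary = 131000)
  3. Eve Taylor (salary = 130000)
  4. Quinn Brown (salary = 120000)
  5. Liam Brown (salary = 73000)
  6. Alice Davis (salary = 51000)

First: Heidi Moore

Heidi Moore


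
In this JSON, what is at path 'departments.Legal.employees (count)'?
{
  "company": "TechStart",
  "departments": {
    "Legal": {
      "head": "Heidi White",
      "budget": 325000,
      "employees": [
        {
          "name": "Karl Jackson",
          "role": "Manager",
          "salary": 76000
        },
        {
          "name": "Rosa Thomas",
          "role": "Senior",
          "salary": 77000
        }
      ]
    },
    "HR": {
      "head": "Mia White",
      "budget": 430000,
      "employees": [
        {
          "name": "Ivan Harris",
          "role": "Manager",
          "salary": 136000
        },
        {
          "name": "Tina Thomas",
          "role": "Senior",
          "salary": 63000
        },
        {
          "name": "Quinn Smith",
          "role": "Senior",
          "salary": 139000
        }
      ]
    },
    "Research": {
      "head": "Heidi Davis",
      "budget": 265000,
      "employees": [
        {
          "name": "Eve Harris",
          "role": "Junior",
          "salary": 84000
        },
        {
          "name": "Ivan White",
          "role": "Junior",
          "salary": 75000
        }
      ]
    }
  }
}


Path: departments.Legal.employees (count)

Navigate:
  -> departments
  -> Legal
  -> employees (array, length 2)

2


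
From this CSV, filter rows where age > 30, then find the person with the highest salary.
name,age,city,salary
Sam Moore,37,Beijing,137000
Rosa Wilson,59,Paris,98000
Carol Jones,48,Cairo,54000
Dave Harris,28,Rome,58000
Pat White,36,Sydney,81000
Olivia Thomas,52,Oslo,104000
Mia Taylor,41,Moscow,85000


Filter: age > 30
Sort by: salary (descending)

Filtered records (6):
  Sam Moore, age 37, salary $137000
  Olivia Thomas, age 52, salary $104000
  Rosa Wilson, age 59, salary $98000
  Mia Taylor, age 41, salary $85000
  Pat White, age 36, salary $81000
  Carol Jones, age 48, salary $54000

Highest salary: Sam Moore ($137000)

Sam Moore


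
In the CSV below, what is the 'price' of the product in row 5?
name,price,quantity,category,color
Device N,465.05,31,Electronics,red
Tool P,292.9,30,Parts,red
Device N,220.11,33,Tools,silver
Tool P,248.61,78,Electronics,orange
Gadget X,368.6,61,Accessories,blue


Query: Row 5 ('Gadget X'), column 'price'
Value: 368.6

368.6


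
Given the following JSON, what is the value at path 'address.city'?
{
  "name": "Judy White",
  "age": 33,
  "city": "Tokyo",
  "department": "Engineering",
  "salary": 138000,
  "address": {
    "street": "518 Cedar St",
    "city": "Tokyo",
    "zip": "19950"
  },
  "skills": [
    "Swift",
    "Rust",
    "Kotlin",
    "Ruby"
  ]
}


Query: address.city
Path: address -> city
Value: Tokyo

Tokyo


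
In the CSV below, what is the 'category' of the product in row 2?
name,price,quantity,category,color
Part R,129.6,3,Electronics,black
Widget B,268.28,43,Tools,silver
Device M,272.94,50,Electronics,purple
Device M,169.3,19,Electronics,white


Query: Row 2 ('Widget B'), column 'category'
Value: Tools

Tools


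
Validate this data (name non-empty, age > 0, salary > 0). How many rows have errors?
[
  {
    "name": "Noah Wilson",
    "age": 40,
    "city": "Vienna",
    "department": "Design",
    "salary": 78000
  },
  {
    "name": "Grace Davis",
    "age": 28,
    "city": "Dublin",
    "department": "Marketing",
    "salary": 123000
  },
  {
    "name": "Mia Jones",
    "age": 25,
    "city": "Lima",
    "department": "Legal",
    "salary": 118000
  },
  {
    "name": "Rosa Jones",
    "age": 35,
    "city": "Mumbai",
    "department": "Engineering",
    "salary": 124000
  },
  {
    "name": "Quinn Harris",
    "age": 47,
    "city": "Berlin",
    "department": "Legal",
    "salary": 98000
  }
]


Validating 5 records:
Rules: name non-empty, age > 0, salary > 0

  Row 1 (Noah Wilson): OK
  Row 2 (Grace Davis): OK
  Row 3 (Mia Jones): OK
  Row 4 (Rosa Jones): OK
  Row 5 (Quinn Harris): OK

Total errors: 0

0 errors


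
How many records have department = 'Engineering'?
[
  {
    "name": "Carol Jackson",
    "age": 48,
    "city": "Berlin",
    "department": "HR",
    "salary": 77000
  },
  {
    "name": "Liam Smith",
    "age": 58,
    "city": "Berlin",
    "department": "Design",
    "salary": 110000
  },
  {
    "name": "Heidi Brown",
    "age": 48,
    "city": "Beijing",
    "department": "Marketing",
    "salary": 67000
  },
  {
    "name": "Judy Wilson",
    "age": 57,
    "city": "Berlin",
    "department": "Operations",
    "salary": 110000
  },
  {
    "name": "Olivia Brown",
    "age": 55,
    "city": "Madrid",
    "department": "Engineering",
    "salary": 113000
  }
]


Data: 5 records
Condition: department = 'Engineering'

Checking each record:
  Carol Jackson: HR
  Liam Smith: Design
  Heidi Brown: Marketing
  Judy Wilson: Operations
  Olivia Brown: Engineering MATCH

Count: 1

1


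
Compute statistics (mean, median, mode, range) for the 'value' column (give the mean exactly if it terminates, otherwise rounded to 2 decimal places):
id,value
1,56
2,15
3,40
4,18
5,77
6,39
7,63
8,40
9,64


Data: [56, 15, 40, 18, 77, 39, 63, 40, 64]
Count: 9
Sum: 412
Mean: 412/9 ≈ 45.78 (rounded to 2 decimal places)
Sorted: [15, 18, 39, 40, 40, 56, 63, 64, 77]
Median: 40.0
Mode: 40 (2 times)
Range: 77 - 15 = 62
Min: 15, Max: 77

mean≈45.78, median=40.0, mode=40, range=62


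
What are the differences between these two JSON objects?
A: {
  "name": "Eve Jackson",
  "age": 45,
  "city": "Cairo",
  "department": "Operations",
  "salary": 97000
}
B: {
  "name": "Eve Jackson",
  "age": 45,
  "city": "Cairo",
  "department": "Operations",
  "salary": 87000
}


Comparing each field (in key order):
  name: same
  age: same
  city: same
  department: same
  salary: DIFFERENT
Differences:
  salary: 97000 -> 87000

1 field(s) changed

1 change: salary


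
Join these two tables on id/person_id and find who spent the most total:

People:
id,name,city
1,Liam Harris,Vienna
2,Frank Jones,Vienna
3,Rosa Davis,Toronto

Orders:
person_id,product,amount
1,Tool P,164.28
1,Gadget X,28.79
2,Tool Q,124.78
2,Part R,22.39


Join on: people.id = orders.person_id

Joined rows:
  Liam Harris (Vienna) bought Tool P for $164.28
  Liam Harris (Vienna) bought Gadget X for $28.79
  Frank Jones (Vienna) bought Tool Q for $124.78
  Frank Jones (Vienna) bought Part R for $22.39

Total per person:
  Liam Harris: $193.07
  Frank Jones: $147.17

Top spender: Liam Harris ($193.07)

Liam Harris ($193.07)


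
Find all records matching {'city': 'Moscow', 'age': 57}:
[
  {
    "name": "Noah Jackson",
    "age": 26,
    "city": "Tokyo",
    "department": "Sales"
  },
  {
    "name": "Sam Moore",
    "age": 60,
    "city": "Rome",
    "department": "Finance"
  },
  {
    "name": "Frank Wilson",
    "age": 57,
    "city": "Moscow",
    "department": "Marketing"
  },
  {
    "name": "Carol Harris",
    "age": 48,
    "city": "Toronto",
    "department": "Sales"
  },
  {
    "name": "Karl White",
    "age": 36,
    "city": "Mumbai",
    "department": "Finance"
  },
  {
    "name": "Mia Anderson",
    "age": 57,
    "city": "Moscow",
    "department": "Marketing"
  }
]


Search criteria: {'city': 'Moscow', 'age': 57}

Checking 6 records:
  Noah Jackson: {city: Tokyo, age: 26}
  Sam Moore: {city: Rome, age: 60}
  Frank Wilson: {city: Moscow, age: 57} <-- MATCH
  Carol Harris: {city: Toronto, age: 48}
  Karl White: {city: Mumbai, age: 36}
  Mia Anderson: {city: Moscow, age: 57} <-- MATCH

Matches: ["Frank Wilson", "Mia Anderson"]

["Frank Wilson", "Mia Anderson"]


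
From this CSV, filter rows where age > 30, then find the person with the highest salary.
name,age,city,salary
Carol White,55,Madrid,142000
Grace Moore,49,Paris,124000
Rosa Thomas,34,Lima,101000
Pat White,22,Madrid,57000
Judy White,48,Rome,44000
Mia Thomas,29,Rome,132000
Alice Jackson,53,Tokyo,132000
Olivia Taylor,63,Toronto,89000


Filter: age > 30
Sort by: salary (descending)

Filtered records (6):
  Carol White, age 55, salary $142000
  Alice Jackson, age 53, salary $132000
  Grace Moore, age 49, salary $124000
  Rosa Thomas, age 34, salary $101000
  Olivia Taylor, age 63, salary $89000
  Judy White, age 48, salary $44000

Highest salary: Carol White ($142000)

Carol White


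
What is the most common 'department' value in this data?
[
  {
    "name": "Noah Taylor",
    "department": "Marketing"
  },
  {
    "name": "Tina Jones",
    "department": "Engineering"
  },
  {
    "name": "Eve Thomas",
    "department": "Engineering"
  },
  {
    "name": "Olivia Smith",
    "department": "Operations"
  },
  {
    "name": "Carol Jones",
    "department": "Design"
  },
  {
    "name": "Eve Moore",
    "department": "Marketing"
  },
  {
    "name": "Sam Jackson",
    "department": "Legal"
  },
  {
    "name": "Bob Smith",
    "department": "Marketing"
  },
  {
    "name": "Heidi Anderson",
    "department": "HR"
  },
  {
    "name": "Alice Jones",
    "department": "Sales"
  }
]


Counting 'department' values across 10 records:

  Marketing: 3 ###
  Engineering: 2 ##
  Operations: 1 #
  Design: 1 #
  Legal: 1 #
  HR: 1 #
  Sales: 1 #

Most common: Marketing (3 times)

Marketing (3 times)


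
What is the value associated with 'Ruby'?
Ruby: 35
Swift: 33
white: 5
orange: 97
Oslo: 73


Looking up key 'Ruby'
Value: 35

35


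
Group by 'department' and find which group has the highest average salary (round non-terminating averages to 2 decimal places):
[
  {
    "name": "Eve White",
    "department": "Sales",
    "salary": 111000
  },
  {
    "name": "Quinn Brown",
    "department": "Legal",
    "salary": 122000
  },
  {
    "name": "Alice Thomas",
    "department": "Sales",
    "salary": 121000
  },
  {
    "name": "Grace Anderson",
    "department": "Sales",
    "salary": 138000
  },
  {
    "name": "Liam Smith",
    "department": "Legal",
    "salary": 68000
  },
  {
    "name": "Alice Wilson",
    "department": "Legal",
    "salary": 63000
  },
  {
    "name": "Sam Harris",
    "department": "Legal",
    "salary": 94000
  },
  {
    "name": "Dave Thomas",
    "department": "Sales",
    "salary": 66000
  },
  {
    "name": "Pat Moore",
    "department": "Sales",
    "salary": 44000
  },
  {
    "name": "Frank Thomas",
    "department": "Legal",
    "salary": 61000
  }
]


Group by: department

Groups:
  Legal: 5 people, avg salary = 408000/5 = $81600
  Sales: 5 people, avg salary = 480000/5 = $96000

Highest average salary: Sales ($96000)

Sales ($96000)


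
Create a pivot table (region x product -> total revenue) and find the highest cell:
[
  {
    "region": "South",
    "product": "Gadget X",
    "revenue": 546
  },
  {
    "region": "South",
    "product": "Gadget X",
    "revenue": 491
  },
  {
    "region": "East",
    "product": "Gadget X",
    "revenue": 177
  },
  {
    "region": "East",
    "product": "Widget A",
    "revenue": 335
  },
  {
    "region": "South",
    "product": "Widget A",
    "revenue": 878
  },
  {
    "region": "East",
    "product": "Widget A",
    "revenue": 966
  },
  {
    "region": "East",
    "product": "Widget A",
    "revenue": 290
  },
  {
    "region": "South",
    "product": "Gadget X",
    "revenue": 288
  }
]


Pivot: region (rows) x product (columns) -> total revenue

     Gadget X      Widget A    
East           177          1591  
South         1325           878  

Highest: East / Widget A = $1591

East / Widget A = $1591


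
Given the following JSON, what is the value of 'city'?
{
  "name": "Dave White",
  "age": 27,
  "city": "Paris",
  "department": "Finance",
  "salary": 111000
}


Looking up field 'city'
Value: Paris

Paris


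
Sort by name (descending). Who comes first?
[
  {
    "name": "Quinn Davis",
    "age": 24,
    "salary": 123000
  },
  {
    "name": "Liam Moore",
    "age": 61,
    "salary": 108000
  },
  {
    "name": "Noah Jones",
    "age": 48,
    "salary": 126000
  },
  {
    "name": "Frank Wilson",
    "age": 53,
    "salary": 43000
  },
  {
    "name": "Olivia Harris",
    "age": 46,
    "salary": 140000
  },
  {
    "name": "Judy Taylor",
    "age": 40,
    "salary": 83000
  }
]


Sort by: name (descending)

Sorted order:
  1. Quinn Davis (name = Quinn Davis)
  2. Olivia Harris (name = Olivia Harris)
  3. Noah Jones (name = Noah Jones)
  4. Liam Moore (name = Liam Moore)
  5. Judy Taylor (name = Judy Taylor)
  6. Frank Wilson (name = Frank Wilson)

First: Quinn Davis

Quinn Davis


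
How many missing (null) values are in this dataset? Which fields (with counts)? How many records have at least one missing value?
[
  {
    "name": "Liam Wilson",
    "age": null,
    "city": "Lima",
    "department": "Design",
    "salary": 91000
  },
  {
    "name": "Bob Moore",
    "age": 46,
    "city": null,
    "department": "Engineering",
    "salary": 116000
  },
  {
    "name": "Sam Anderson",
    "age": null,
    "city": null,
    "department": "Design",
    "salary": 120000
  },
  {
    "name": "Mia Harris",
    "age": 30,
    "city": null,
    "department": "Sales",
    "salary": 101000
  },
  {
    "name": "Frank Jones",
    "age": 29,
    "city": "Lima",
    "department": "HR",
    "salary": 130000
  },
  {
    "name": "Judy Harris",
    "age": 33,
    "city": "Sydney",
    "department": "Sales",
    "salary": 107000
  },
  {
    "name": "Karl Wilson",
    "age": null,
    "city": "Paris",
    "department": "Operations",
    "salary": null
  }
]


Checking for missing (null) values in 7 records:

  Liam Wilson: age
  Bob Moore: city
  Sam Anderson: age, city
  Mia Harris: city
  Frank Jones: complete
  Judy Harris: complete
  Karl Wilson: age, salary

Per field:
  name: 0 missing
  age: 3 missing
  city: 3 missing
  department: 0 missing
  salary: 1 missing

Total missing values: 7
Records with any missing: 5

7 missing values (age: 3, city: 3, salary: 1); 5 incomplete records


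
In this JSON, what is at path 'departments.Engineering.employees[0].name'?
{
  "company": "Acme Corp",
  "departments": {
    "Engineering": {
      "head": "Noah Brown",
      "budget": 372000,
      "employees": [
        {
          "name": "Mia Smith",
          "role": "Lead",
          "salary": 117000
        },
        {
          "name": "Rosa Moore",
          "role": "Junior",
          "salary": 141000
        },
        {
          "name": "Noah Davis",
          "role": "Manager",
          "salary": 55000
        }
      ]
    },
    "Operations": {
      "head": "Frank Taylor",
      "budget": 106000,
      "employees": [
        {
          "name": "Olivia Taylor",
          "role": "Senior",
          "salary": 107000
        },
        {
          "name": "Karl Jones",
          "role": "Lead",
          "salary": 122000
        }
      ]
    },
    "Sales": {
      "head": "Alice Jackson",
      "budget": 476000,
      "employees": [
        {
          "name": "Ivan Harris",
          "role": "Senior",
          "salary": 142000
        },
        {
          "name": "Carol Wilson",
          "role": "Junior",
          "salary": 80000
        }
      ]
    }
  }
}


Path: departments.Engineering.employees[0].name

Navigate:
  -> departments
  -> Engineering
  -> employees[0].name = 'Mia Smith'

Mia Smith


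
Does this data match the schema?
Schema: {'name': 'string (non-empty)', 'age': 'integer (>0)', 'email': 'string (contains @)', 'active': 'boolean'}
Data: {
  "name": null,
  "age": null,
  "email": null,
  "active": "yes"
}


Validating each field against schema:
  name: FAIL (null is not a string)
  age: FAIL (null is not an integer)
  email: FAIL (null is not a string)
  active: FAIL ("yes" is not a boolean)

Result: INVALID (4 errors: name, age, email, active)

INVALID (4 errors: name, age, email, active)


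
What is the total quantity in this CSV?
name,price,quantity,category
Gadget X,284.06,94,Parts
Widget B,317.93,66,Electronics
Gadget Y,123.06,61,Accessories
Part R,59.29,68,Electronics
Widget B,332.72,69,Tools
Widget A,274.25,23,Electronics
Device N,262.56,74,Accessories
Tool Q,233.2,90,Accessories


Computing total quantity:
Values: [94, 66, 61, 68, 69, 23, 74, 90]
Sum = 545

545


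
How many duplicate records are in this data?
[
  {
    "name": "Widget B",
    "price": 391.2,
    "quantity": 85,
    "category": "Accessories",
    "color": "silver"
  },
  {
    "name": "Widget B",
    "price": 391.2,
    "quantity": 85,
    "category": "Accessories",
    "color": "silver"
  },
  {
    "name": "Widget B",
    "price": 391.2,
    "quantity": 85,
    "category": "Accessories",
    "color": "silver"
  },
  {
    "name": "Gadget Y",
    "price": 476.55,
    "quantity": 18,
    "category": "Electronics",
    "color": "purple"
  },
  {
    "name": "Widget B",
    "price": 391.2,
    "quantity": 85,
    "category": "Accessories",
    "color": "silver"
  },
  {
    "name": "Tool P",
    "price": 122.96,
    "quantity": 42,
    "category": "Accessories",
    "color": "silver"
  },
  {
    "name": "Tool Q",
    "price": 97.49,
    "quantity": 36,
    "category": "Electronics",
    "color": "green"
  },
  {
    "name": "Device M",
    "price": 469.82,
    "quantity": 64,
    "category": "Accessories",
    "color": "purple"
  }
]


Checking 8 records for duplicates:

  Row 1: Widget B ($391.2, qty 85)
  Row 2: Widget B ($391.2, qty 85) <-- DUPLICATE
  Row 3: Widget B ($391.2, qty 85) <-- DUPLICATE
  Row 4: Gadget Y ($476.55, qty 18)
  Row 5: Widget B ($391.2, qty 85) <-- DUPLICATE
  Row 6: Tool P ($122.96, qty 42)
  Row 7: Tool Q ($97.49, qty 36)
  Row 8: Device M ($469.82, qty 64)

Duplicates found: 3
Unique records: 5

3 duplicates, 5 unique


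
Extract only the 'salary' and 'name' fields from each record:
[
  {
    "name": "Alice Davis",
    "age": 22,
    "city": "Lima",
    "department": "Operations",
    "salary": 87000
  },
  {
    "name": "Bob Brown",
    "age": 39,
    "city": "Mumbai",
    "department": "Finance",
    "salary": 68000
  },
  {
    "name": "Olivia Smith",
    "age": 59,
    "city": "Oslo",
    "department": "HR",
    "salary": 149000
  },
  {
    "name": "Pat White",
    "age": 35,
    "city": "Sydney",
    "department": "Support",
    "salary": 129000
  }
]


Original: 4 records with fields: name, age, city, department, salary
Keep: ['salary', 'name']
Drop: ['age', 'city', 'department']
Result: 4 records, 2 fields each

[
  {
    "salary": 87000,
    "name": "Alice Davis"
  },
  {
    "salary": 68000,
    "name": "Bob Brown"
  },
  {
    "salary": 149000,
    "name": "Olivia Smith"
  },
  {
    "salary": 129000,
    "name": "Pat White"
  }
]


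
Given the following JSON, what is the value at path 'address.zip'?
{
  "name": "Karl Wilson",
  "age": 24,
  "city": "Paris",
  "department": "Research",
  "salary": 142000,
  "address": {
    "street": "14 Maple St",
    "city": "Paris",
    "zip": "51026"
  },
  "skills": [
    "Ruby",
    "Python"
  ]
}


Query: address.zip
Path: address -> zip
Value: 51026

51026


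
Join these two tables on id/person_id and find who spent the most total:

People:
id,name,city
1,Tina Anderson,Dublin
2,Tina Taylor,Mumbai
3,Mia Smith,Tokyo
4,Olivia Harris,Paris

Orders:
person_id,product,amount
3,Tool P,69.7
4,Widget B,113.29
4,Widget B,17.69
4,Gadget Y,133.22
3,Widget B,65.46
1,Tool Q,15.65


Join on: people.id = orders.person_id

Joined rows:
  Mia Smith (Tokyo) bought Tool P for $69.7
  Olivia Harris (Paris) bought Widget B for $113.29
  Olivia Harris (Paris) bought Widget B for $17.69
  Olivia Harris (Paris) bought Gadget Y for $133.22
  Mia Smith (Tokyo) bought Widget B for $65.46
  Tina Anderson (Dublin) bought Tool Q for $15.65

Total per person:
  Olivia Harris: $264.20
  Mia Smith: $135.16
  Tina Anderson: $15.65

Top spender: Olivia Harris ($264.20)

Olivia Harris ($264.20)


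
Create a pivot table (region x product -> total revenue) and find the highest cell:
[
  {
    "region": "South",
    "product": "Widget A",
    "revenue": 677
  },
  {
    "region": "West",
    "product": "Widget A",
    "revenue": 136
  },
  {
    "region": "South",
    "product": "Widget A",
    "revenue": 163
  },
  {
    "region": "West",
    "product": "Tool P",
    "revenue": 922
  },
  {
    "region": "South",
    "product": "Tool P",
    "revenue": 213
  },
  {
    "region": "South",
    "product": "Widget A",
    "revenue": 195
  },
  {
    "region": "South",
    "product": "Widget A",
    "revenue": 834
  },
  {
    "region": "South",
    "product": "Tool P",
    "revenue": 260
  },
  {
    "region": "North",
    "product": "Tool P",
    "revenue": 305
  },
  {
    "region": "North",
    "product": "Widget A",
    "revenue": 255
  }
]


Pivot: region (rows) x product (columns) -> total revenue

     Tool P        Widget A    
North          305           255  
South          473          1869  
West           922           136  

Highest: South / Widget A = $1869

South / Widget A = $1869


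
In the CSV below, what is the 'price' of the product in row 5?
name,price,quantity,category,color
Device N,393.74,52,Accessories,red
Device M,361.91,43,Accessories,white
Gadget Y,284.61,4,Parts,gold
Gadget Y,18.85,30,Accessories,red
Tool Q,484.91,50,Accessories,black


Query: Row 5 ('Tool Q'), column 'price'
Value: 484.91

484.91


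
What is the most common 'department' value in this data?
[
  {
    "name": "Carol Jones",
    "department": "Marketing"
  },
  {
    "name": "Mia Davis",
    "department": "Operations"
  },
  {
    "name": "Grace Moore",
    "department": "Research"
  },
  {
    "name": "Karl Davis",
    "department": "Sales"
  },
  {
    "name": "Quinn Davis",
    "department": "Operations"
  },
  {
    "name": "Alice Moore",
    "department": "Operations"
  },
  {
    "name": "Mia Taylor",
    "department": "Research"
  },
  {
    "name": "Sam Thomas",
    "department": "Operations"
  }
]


Counting 'department' values across 8 records:

  Operations: 4 ####
  Research: 2 ##
  Marketing: 1 #
  Sales: 1 #

Most common: Operations (4 times)

Operations (4 times)


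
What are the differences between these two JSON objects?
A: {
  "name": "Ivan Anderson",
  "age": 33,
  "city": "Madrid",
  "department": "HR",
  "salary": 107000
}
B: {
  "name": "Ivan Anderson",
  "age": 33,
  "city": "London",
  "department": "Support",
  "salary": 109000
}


Comparing each field (in key order):
  name: same
  age: same
  city: DIFFERENT
  department: DIFFERENT
  salary: DIFFERENT
Differences:
  city: Madrid -> London
  department: HR -> Support
  salary: 107000 -> 109000

3 field(s) changed

3 changes: city, department, salary


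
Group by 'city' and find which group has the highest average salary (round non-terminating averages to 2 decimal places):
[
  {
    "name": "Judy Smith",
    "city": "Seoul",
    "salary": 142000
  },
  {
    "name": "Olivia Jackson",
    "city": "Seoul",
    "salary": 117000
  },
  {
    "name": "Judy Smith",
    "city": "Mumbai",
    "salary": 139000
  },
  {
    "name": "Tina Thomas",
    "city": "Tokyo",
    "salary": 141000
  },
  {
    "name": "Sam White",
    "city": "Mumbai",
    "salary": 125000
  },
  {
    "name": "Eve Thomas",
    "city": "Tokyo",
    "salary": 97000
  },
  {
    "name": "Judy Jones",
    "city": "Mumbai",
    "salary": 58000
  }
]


Group by: city

Groups:
  Mumbai: 3 people, avg salary = 322000/3 ≈ $107333.33
  Seoul: 2 people, avg salary = 259000/2 = $129500
  Tokyo: 2 people, avg salary = 238000/2 = $119000

Highest average salary: Seoul ($129500)

Seoul ($129500)


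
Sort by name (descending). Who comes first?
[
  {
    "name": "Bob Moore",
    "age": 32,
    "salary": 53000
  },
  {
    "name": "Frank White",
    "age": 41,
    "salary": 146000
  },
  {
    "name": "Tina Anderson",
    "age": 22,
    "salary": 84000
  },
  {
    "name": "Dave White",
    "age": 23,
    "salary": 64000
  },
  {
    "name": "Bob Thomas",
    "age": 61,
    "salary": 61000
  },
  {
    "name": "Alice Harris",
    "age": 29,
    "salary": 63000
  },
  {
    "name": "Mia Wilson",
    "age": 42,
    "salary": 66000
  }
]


Sort by: name (descending)

Sorted order:
  1. Tina Anderson (name = Tina Anderson)
  2. Mia Wilson (name = Mia Wilson)
  3. Frank White (name = Frank White)
  4. Dave White (name = Dave White)
  5. Bob Thomas (name = Bob Thomas)
  6. Bob Moore (name = Bob Moore)
  7. Alice Harris (name = Alice Harris)

First: Tina Anderson

Tina Anderson


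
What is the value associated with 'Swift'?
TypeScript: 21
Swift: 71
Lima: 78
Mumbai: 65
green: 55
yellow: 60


Looking up key 'Swift'
Value: 71

71


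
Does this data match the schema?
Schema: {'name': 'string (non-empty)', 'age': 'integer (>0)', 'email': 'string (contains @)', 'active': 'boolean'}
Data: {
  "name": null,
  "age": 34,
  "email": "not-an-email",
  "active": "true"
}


Validating each field against schema:
  name: FAIL (null is not a string)
  age: OK (positive integer)
  email: FAIL ("not-an-email" does not contain @)
  active: FAIL ("true" is not a boolean)

Result: INVALID (3 errors: name, email, active)

INVALID (3 errors: name, email, active)


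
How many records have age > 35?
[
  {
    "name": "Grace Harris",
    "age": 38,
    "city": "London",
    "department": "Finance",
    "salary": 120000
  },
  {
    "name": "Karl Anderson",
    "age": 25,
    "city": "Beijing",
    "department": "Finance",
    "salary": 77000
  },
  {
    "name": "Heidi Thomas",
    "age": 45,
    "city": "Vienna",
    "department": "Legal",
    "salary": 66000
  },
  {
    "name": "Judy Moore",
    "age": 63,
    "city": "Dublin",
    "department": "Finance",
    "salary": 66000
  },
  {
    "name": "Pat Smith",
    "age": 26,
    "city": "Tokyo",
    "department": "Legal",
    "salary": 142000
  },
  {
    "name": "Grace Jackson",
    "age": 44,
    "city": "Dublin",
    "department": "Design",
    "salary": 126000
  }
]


Data: 6 records
Condition: age > 35

Checking each record:
  Grace Harris: 38 MATCH
  Karl Anderson: 25
  Heidi Thomas: 45 MATCH
  Judy Moore: 63 MATCH
  Pat Smith: 26
  Grace Jackson: 44 MATCH

Count: 4

4


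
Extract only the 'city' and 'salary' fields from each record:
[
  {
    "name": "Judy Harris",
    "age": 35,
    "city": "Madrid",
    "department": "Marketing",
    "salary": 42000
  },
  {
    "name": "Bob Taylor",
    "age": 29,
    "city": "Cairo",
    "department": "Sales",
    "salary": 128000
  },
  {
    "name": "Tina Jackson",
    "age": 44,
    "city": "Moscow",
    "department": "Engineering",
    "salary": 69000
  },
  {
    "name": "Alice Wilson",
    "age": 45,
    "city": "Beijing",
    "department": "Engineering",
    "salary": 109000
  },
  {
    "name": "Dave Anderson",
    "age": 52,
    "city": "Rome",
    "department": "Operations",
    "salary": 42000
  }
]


Original: 5 records with fields: name, age, city, department, salary
Keep: ['city', 'salary']
Drop: ['name', 'age', 'department']
Result: 5 records, 2 fields each

[
  {
    "city": "Madrid",
    "salary": 42000
  },
  {
    "city": "Cairo",
    "salary": 128000
  },
  {
    "city": "Moscow",
    "salary": 69000
  },
  {
    "city": "Beijing",
    "salary": 109000
  },
  {
    "city": "Rome",
    "salary": 42000
  }
]
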